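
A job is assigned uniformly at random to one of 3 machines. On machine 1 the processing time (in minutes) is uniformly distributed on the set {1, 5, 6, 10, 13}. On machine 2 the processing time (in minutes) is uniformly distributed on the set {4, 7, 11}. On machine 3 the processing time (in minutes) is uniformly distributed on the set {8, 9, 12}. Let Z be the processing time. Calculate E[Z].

E[Z | machine 1] = (1+5+6+10+13)/5 = 7.
E[Z | machine 2] = (4+7+11)/3 = 22/3.
E[Z | machine 3] = (8+9+12)/3 = 29/3.
E[Z] = (1/3)·(7) + (1/3)·(22/3) + (1/3)·(29/3) = 8.

8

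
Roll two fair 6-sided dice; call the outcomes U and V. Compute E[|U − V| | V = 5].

11/6

Outcomes with V = 5: (1,5), (2,5), (3,5), (4,5), (5,5), (6,5), each with probability 1/36.
E[|U − V| | V = 5] = (4 + 3 + 2 + 1 + 0 + 1) / 6 = 11/6.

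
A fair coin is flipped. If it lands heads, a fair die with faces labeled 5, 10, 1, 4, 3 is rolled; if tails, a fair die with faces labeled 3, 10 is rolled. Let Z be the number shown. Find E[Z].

111/20

E[Z | heads] = (5+10+1+4+3)/5 = 23/5.
E[Z | tails] = (3+10)/2 = 13/2.
E[Z] = (1/2)·(23/5) + (1/2)·(13/2) = 111/20.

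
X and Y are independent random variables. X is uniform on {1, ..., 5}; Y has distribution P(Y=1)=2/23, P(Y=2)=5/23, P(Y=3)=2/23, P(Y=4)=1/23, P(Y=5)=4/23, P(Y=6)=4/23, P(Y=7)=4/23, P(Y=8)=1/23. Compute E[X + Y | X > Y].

165/28

P(X > Y) = 28/115.
Summing (X+Y)·P(x,y) over outcomes with X > Y gives 33/23.
E[X + Y | X > Y] = (33/23) / (28/115) = 165/28.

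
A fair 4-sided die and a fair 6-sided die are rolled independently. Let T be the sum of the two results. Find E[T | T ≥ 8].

P(T ≥ 8) = 1/4.
Σ over the event: 8·1/8 + 9·1/12 + 10·1/24 = 13/6.
E[T | T ≥ 8] = (13/6) / (1/4) = 26/3.

26/3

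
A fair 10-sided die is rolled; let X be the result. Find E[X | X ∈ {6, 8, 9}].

P(X ∈ {6, 8, 9}) = 3/10.
Σ over the event: 6·1/10 + 8·1/10 + 9·1/10 = 23/10.
E[X | X ∈ {6, 8, 9}] = (23/10) / (3/10) = 23/3.

23/3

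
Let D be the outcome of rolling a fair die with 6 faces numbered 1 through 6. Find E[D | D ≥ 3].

Given D ≥ 3, D is equally likely to be any of {3, 4, 5, 6}.
E[D | D ≥ 3] = (3 + 4 + 5 + 6) / 4 = 9/2.

9/2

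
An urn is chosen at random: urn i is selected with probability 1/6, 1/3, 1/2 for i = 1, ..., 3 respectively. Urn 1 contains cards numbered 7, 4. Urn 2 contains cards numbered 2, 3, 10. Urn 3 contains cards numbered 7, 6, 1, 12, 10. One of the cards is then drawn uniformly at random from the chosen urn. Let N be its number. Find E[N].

E[N | urn 1] = (7+4)/2 = 11/2.
E[N | urn 2] = (2+3+10)/3 = 5.
E[N | urn 3] = (7+6+1+12+10)/5 = 36/5.
By the law of total expectation,
E[N] = (1/6)·(11/2) + (1/3)·(5) + (1/2)·(36/5) = 371/60.

371/60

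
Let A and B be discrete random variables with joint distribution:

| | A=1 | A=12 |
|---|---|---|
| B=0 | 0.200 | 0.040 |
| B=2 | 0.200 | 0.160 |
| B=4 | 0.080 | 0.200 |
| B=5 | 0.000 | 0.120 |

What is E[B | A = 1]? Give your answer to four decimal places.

1.5000

P(A = 1) = 0.480.
Summing B·P(A=x,B=y) over the conditioning event gives 0.720.
E[B | A = 1] = (0.720) / (0.480) = 1.5000.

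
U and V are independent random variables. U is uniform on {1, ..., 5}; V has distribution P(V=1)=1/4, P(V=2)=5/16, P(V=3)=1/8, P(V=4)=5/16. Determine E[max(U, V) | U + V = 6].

33/8

P(U + V = 6) = 1/5.
Summing max(U,V)·P(x,y) over outcomes with U + V = 6 gives 33/40.
E[max(U, V) | U + V = 6] = (33/40) / (1/5) = 33/8.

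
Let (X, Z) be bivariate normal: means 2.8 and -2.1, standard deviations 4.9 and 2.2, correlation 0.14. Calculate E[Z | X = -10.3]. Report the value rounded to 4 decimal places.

E[Z | X=x] = μ_Z + ρ(σ_Z/σ_X)(x − μ_X) for jointly normal variables.
E[Z | X=-10.3] = -2.1 + (0.14)·(2.2/4.9)·(-10.3 − (2.8)) = -2.1 + (0.062857)·(-13.1) = -2.9234.

-2.9234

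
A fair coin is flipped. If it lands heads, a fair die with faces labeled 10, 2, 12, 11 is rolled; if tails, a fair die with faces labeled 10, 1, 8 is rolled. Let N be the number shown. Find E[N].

181/24

E[N | heads] = (10+2+12+11)/4 = 35/4.
E[N | tails] = (10+1+8)/3 = 19/3.
By the law of total expectation,
E[N] = (1/2)·(35/4) + (1/2)·(19/3) = 181/24.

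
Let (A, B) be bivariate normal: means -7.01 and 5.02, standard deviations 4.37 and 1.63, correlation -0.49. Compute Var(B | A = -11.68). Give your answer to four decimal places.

2.0190

The conditional variance in a bivariate normal is σ_B²(1 − ρ²), independent of x.
Var(B | A=-11.68) = (1.63)²·(1 − (-0.49)²) = 2.6569·0.7599 = 2.0190.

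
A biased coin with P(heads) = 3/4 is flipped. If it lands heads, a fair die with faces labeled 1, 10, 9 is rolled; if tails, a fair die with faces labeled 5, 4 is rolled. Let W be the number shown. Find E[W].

E[W | heads] = (1+10+9)/3 = 20/3.
E[W | tails] = (5+4)/2 = 9/2.
E[W] = (3/4)·(20/3) + (1/4)·(9/2) = 49/8.

49/8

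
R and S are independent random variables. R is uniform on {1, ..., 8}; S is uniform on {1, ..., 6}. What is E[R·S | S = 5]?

45/2

Outcomes with S = 5: (1,5), (2,5), (3,5), (4,5), (5,5), (6,5), (7,5), (8,5), each with probability 1/48.
E[R·S | S = 5] = (5 + 10 + 15 + 20 + 25 + 30 + 35 + 40) / 8 = 45/2.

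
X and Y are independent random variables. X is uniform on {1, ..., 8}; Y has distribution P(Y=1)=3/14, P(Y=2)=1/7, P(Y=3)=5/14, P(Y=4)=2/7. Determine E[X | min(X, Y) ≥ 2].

5

P(min(X, Y) ≥ 2) = 11/16.
Summing X·P(x,y) over outcomes with min(X, Y) ≥ 2 gives 55/16.
E[X | min(X, Y) ≥ 2] = (55/16) / (11/16) = 5.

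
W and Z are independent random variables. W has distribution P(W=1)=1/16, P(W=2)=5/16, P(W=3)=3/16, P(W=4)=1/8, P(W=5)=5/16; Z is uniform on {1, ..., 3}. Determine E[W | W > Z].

P(W > Z) = 2/3.
Summing W·P(x,y) over outcomes with W > Z gives 127/48.
E[W | W > Z] = (127/48) / (2/3) = 127/32.

127/32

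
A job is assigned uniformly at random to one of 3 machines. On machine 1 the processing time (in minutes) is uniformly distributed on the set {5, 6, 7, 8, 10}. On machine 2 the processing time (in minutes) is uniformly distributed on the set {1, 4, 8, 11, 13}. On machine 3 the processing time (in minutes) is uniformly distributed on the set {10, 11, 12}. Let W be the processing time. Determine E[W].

128/15

E[W | machine 1] = (5+6+7+8+10)/5 = 36/5.
E[W | machine 2] = (1+4+8+11+13)/5 = 37/5.
E[W | machine 3] = (10+11+12)/3 = 11.
By the law of total expectation,
E[W] = (1/3)·(36/5) + (1/3)·(37/5) + (1/3)·(11) = 128/15.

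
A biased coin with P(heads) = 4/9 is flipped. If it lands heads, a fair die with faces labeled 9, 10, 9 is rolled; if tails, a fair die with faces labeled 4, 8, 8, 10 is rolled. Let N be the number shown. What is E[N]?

E[N | heads] = (9+10+9)/3 = 28/3.
E[N | tails] = (4+8+8+10)/4 = 15/2.
E[N] = (4/9)·(28/3) + (5/9)·(15/2) = 449/54.

449/54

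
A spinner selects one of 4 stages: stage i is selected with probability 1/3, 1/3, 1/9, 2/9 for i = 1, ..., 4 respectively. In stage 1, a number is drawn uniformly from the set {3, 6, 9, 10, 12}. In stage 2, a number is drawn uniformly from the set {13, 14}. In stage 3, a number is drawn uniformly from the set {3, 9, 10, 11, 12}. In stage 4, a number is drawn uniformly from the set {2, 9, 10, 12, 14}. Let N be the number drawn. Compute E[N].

923/90

E[N | stage 1] = (3+6+9+10+12)/5 = 8.
E[N | stage 2] = (13+14)/2 = 27/2.
E[N | stage 3] = (3+9+10+11+12)/5 = 9.
E[N | stage 4] = (2+9+10+12+14)/5 = 47/5.
By the law of total expectation,
E[N] = (1/3)·(8) + (1/3)·(27/2) + (1/9)·(9) + (2/9)·(47/5) = 923/90.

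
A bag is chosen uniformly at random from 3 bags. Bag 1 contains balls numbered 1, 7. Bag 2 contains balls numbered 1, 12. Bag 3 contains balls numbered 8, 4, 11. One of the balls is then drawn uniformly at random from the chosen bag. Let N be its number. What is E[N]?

E[N | bag 1] = (1+7)/2 = 4.
E[N | bag 2] = (1+12)/2 = 13/2.
E[N | bag 3] = (8+4+11)/3 = 23/3.
By the law of total expectation,
E[N] = (1/3)·(4) + (1/3)·(13/2) + (1/3)·(23/3) = 109/18.

109/18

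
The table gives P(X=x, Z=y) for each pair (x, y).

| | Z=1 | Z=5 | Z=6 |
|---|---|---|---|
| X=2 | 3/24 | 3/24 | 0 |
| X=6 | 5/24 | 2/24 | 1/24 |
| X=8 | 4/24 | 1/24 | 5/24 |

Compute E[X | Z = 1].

P(Z = 1) = 1/2.
Σ X·P over the event = 2·(3/24) + 6·(5/24) + 8·(4/24) = 17/6.
E[X | Z = 1] = (17/6) / (1/2) = 17/3.

17/3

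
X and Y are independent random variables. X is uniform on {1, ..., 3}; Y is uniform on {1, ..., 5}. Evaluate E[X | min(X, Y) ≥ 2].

Outcomes with min(X, Y) ≥ 2: (2,2), (2,3), (2,4), (2,5), (3,2), (3,3), (3,4), (3,5), each with probability 1/15.
E[X | min(X, Y) ≥ 2] = (2 + 2 + 2 + 2 + 3 + 3 + 3 + 3) / 8 = 5/2.

5/2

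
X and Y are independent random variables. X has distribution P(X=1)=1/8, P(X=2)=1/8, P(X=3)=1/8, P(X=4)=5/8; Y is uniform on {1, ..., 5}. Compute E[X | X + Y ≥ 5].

P(X + Y ≥ 5) = 17/20.
Summing X·P(x,y) over outcomes with X + Y ≥ 5 gives 3.
E[X | X + Y ≥ 5] = (3) / (17/20) = 60/17.

60/17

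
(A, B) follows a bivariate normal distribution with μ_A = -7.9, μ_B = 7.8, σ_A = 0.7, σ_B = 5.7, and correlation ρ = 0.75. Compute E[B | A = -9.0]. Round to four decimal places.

1.0821

For a bivariate normal, E[B | A=x] = μ_B + ρ·(σ_B/σ_A)·(x − μ_A).
E[B | A=-9.0] = 7.8 + (0.75)·(5.7/0.7)·(-9.0 − (-7.9)) = 7.8 + (6.10714)·(-1.1) = 1.0821.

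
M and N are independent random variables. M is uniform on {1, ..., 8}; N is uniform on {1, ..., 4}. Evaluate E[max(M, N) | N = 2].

Outcomes with N = 2: (1,2), (2,2), (3,2), (4,2), (5,2), (6,2), (7,2), (8,2), each with probability 1/32.
E[max(M, N) | N = 2] = (2 + 2 + 3 + 4 + 5 + 6 + 7 + 8) / 8 = 37/8.

37/8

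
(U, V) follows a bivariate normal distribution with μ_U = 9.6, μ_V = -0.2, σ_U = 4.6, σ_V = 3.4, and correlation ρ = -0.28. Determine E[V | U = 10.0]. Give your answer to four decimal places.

-0.2828

E[V | U=x] = μ_V + ρ(σ_V/σ_U)(x − μ_U) for jointly normal variables.
E[V | U=10.0] = -0.2 + (-0.28)·(3.4/4.6)·(10.0 − (9.6)) = -0.2 + (-0.20696)·(0.4) = -0.2828.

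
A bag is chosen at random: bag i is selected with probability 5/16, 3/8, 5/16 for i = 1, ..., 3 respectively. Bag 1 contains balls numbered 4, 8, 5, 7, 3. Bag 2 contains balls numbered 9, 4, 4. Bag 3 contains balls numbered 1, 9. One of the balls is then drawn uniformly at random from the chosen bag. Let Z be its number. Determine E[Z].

E[Z | bag 1] = (4+8+5+7+3)/5 = 27/5.
E[Z | bag 2] = (9+4+4)/3 = 17/3.
E[Z | bag 3] = (1+9)/2 = 5.
By the law of total expectation,
E[Z] = (5/16)·(27/5) + (3/8)·(17/3) + (5/16)·(5) = 43/8.

43/8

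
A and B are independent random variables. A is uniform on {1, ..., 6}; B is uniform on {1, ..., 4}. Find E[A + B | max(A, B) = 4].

44/7

P(max(A, B) = 4) = 7/24.
Summing (A+B)·P(x,y) over outcomes with max(A, B) = 4 gives 11/6.
E[A + B | max(A, B) = 4] = (11/6) / (7/24) = 44/7.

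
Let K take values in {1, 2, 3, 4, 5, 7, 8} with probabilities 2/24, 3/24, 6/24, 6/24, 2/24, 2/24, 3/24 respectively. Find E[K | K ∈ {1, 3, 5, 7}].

P(K ∈ {1, 3, 5, 7}) = 1/2.
Σ over the event: 1·1/12 + 3·1/4 + 5·1/12 + 7·1/12 = 11/6.
E[K | K ∈ {1, 3, 5, 7}] = (11/6) / (1/2) = 11/3.

11/3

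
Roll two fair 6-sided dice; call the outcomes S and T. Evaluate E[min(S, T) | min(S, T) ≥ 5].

Outcomes with min(S, T) ≥ 5: (5,5), (5,6), (6,5), (6,6), each with probability 1/36.
E[min(S, T) | min(S, T) ≥ 5] = (5 + 5 + 5 + 6) / 4 = 21/4.

21/4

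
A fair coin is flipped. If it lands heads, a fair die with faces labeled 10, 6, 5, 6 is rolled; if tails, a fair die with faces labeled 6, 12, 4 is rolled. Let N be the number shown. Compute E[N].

E[N | heads] = (10+6+5+6)/4 = 27/4.
E[N | tails] = (6+12+4)/3 = 22/3.
E[N] = (1/2)·(27/4) + (1/2)·(22/3) = 169/24.

169/24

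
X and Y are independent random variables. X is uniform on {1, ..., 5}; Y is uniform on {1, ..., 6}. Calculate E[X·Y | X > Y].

Outcomes with X > Y: (2,1), (3,1), (3,2), (4,1), (4,2), (4,3), (5,1), (5,2), (5,3), (5,4), each with probability 1/30.
E[X·Y | X > Y] = (2 + 3 + 6 + 4 + 8 + 12 + 5 + 10 + 15 + 20) / 10 = 17/2.

17/2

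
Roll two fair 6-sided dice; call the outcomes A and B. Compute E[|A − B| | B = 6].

5/2

Outcomes with B = 6: (1,6), (2,6), (3,6), (4,6), (5,6), (6,6), each with probability 1/36.
E[|A − B| | B = 6] = (5 + 4 + 3 + 2 + 1 + 0) / 6 = 5/2.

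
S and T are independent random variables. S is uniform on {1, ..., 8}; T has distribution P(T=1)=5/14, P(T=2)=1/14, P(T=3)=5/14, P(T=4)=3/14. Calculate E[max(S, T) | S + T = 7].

P(S + T = 7) = 1/8.
Summing max(S,T)·P(x,y) over outcomes with S + T = 7 gives 67/112.
E[max(S, T) | S + T = 7] = (67/112) / (1/8) = 67/14.

67/14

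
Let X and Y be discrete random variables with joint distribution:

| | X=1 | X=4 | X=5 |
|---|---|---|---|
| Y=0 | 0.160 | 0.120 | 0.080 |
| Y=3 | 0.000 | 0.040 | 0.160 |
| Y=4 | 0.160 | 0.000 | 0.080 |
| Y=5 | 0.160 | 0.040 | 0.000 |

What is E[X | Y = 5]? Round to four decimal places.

1.6000

P(Y = 5) = 0.200.
Σ X·P over the event = 1·(0.160) + 4·(0.040) = 0.320.
E[X | Y = 5] = (0.320) / (0.200) = 1.6000.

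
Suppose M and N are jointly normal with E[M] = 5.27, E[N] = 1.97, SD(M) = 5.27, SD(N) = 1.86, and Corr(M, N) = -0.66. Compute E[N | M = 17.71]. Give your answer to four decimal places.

-0.9278

E[N | M=x] = μ_N + ρ(σ_N/σ_M)(x − μ_M) for jointly normal variables.
E[N | M=17.71] = 1.97 + (-0.66)·(1.86/5.27)·(17.71 − (5.27)) = 1.97 + (-0.23294)·(12.44) = -0.9278.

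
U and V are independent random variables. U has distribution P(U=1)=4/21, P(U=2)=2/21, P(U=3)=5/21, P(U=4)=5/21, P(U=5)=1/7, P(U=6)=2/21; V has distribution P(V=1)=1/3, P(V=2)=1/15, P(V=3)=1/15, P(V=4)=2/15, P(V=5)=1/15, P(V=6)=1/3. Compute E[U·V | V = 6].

P(V = 6) = 1/3.
Summing UV·P(x,y) over outcomes with V = 6 gives 20/3.
E[U·V | V = 6] = (20/3) / (1/3) = 20.

20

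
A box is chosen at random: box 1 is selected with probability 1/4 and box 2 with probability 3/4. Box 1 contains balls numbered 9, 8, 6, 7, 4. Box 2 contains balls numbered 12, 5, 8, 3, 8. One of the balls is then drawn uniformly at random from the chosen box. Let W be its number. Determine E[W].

E[W | box 1] = (9+8+6+7+4)/5 = 34/5.
E[W | box 2] = (12+5+8+3+8)/5 = 36/5.
By the law of total expectation,
E[W] = (1/4)·(34/5) + (3/4)·(36/5) = 71/10.

71/10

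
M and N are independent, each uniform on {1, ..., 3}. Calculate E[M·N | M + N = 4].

Outcomes with M + N = 4: (1,3), (2,2), (3,1), each with probability 1/9.
E[M·N | M + N = 4] = (3 + 4 + 3) / 3 = 10/3.

10/3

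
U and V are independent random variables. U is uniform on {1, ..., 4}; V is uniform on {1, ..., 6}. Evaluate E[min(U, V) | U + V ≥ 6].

37/14

P(U + V ≥ 6) = 7/12.
Summing min(U,V)·P(x,y) over outcomes with U + V ≥ 6 gives 37/24.
E[min(U, V) | U + V ≥ 6] = (37/24) / (7/12) = 37/14.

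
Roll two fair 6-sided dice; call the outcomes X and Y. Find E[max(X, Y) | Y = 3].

Outcomes with Y = 3: (1,3), (2,3), (3,3), (4,3), (5,3), (6,3), each with probability 1/36.
E[max(X, Y) | Y = 3] = (3 + 3 + 3 + 4 + 5 + 6) / 6 = 4.

4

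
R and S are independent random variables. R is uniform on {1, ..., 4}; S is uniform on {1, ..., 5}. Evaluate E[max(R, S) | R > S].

10/3

P(R > S) = 3/10.
Summing max(R,S)·P(x,y) over outcomes with R > S gives 1.
E[max(R, S) | R > S] = (1) / (3/10) = 10/3.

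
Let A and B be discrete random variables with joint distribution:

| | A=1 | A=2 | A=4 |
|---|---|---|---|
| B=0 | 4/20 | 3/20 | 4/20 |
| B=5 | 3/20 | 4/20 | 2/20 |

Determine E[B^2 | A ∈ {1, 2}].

P(A ∈ {1, 2}) = 7/10.
Σ B^2·P over the event = 0·(4/20) + 25·(3/20) + 0·(3/20) + 25·(4/20) = 35/4.
E[B^2 | A ∈ {1, 2}] = (35/4) / (7/10) = 25/2.

25/2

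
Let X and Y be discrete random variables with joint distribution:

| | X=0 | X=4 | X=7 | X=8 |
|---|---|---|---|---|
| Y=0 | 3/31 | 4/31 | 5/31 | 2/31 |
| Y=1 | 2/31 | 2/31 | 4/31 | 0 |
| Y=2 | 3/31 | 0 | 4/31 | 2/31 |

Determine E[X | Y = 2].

44/9

P(Y = 2) = 9/31.
Σ X·P over the event = 0·(3/31) + 7·(4/31) + 8·(2/31) = 44/31.
E[X | Y = 2] = (44/31) / (9/31) = 44/9.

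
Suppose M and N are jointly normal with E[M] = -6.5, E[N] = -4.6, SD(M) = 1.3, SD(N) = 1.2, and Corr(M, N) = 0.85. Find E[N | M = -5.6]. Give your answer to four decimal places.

E[N | M=x] = μ_N + ρ(σ_N/σ_M)(x − μ_M) for jointly normal variables.
E[N | M=-5.6] = -4.6 + (0.85)·(1.2/1.3)·(-5.6 − (-6.5)) = -4.6 + (0.78462)·(0.9) = -3.8938.

-3.8938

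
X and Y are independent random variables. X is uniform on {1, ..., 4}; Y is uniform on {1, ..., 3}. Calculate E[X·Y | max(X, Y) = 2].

P(max(X, Y) = 2) = 1/4.
Summing XY·P(x,y) over outcomes with max(X, Y) = 2 gives 2/3.
E[X·Y | max(X, Y) = 2] = (2/3) / (1/4) = 8/3.

8/3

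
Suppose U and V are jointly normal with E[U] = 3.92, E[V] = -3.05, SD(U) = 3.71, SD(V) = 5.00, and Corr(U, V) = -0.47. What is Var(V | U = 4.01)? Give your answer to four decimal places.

Var(V | U=x) = (1 − ρ²)·σ_V².
Var(V | U=4.01) = (5.00)²·(1 − (-0.47)²) = 25·0.7791 = 19.4775.

19.4775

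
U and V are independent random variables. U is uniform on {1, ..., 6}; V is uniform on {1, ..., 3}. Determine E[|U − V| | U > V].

P(U > V) = 2/3.
Summing |U−V|·P(x,y) over outcomes with U > V gives 31/18.
E[|U − V| | U > V] = (31/18) / (2/3) = 31/12.

31/12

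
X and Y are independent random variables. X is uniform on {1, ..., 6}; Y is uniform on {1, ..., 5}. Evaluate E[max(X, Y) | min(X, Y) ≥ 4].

31/6

Outcomes with min(X, Y) ≥ 4: (4,4), (4,5), (5,4), (5,5), (6,4), (6,5), each with probability 1/30.
E[max(X, Y) | min(X, Y) ≥ 4] = (4 + 5 + 5 + 5 + 6 + 6) / 6 = 31/6.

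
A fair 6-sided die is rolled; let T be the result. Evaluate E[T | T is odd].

3

Given T is odd, T is equally likely to be any of {1, 3, 5}.
E[T | T is odd] = (1 + 3 + 5) / 3 = 3.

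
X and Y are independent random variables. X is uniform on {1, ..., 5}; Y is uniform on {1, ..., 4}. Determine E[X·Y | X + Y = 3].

2

Outcomes with X + Y = 3: (1,2), (2,1), each with probability 1/20.
E[X·Y | X + Y = 3] = (2 + 2) / 2 = 2.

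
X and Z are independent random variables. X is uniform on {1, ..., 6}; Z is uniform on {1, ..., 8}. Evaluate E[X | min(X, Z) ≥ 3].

9/2

P(min(X, Z) ≥ 3) = 1/2.
Summing X·P(x,y) over outcomes with min(X, Z) ≥ 3 gives 9/4.
E[X | min(X, Z) ≥ 3] = (9/4) / (1/2) = 9/2.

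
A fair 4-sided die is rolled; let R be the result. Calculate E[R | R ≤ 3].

Given R ≤ 3, R is equally likely to be any of {1, 2, 3}.
E[R | R ≤ 3] = (1 + 2 + 3) / 3 = 2.

2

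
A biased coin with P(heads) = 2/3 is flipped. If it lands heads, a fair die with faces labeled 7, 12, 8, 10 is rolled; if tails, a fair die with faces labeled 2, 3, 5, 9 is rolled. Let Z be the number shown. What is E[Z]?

E[Z | heads] = (7+12+8+10)/4 = 37/4.
E[Z | tails] = (2+3+5+9)/4 = 19/4.
By the law of total expectation,
E[Z] = (2/3)·(37/4) + (1/3)·(19/4) = 31/4.

31/4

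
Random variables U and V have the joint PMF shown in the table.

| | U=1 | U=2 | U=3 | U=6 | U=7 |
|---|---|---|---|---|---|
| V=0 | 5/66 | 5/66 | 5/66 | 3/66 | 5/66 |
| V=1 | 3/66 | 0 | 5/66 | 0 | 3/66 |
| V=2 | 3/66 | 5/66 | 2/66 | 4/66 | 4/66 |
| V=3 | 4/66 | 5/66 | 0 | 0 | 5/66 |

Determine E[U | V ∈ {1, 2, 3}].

159/43

P(V ∈ {1, 2, 3}) = 43/66.
Summing U·P(U=x,V=y) over the conditioning event gives 53/22.
E[U | V ∈ {1, 2, 3}] = (53/22) / (43/66) = 159/43.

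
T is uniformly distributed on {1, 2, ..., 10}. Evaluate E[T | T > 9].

Given T > 9, T is equally likely to be any of {10}.
E[T | T > 9] = (10) / 1 = 10.

10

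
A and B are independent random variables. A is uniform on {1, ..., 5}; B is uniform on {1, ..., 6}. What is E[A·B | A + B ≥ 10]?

Outcomes with A + B ≥ 10: (4,6), (5,5), (5,6), each with probability 1/30.
E[A·B | A + B ≥ 10] = (24 + 25 + 30) / 3 = 79/3.

79/3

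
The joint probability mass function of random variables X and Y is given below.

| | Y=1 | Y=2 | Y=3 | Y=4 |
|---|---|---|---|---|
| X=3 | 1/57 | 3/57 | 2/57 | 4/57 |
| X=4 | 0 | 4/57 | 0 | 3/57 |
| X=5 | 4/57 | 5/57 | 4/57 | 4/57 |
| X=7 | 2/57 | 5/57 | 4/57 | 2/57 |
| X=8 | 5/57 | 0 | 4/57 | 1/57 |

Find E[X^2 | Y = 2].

461/17

P(Y = 2) = 17/57.
Summing X^2·P(X=x,Y=y) over the conditioning event gives 461/57.
E[X^2 | Y = 2] = (461/57) / (17/57) = 461/17.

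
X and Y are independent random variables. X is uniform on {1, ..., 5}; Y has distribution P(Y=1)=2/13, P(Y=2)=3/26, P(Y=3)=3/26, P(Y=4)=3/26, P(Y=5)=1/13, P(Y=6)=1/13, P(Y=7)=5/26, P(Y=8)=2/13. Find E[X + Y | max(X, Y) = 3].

19/4

P(max(X, Y) = 3) = 8/65.
Summing (X+Y)·P(x,y) over outcomes with max(X, Y) = 3 gives 38/65.
E[X + Y | max(X, Y) = 3] = (38/65) / (8/65) = 19/4.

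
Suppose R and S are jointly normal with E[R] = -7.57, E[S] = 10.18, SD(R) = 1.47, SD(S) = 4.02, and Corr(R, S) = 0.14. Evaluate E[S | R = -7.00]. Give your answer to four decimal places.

10.3982

The regression of S on R has slope ρ·σ_S/σ_R and passes through (μ_R, μ_S).
E[S | R=-7.00] = 10.18 + (0.14)·(4.02/1.47)·(-7.00 − (-7.57)) = 10.18 + (0.38286)·(0.57) = 10.3982.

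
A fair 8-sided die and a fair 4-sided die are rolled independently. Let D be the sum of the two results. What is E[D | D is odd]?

P(D is odd) = 1/2.
Σ over the event: 3·1/16 + 5·1/8 + 7·1/8 + 9·1/8 + 11·1/16 = 7/2.
E[D | D is odd] = (7/2) / (1/2) = 7.

7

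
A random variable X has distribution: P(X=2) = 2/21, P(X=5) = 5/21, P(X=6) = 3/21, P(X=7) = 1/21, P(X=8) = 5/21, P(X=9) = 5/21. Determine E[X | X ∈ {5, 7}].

P(X ∈ {5, 7}) = 2/7.
Σ over the event: 5·5/21 + 7·1/21 = 32/21.
E[X | X ∈ {5, 7}] = (32/21) / (2/7) = 16/3.

16/3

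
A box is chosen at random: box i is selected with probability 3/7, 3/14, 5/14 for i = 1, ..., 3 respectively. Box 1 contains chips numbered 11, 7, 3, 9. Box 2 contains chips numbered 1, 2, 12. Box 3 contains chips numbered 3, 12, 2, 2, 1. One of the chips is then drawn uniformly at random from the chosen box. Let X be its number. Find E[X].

E[X | box 1] = (11+7+3+9)/4 = 15/2.
E[X | box 2] = (1+2+12)/3 = 5.
E[X | box 3] = (3+12+2+2+1)/5 = 4.
By the law of total expectation,
E[X] = (3/7)·(15/2) + (3/14)·(5) + (5/14)·(4) = 40/7.

40/7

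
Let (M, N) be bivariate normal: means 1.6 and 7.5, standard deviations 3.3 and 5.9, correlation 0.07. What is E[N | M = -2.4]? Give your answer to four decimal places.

E[N | M=x] = μ_N + ρ(σ_N/σ_M)(x − μ_M) for jointly normal variables.
E[N | M=-2.4] = 7.5 + (0.07)·(5.9/3.3)·(-2.4 − (1.6)) = 7.5 + (0.12515)·(-4) = 6.9994.

6.9994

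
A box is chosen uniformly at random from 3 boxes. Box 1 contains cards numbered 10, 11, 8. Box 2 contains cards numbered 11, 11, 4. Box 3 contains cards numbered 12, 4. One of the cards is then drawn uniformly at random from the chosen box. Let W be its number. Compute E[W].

E[W | box 1] = (10+11+8)/3 = 29/3.
E[W | box 2] = (11+11+4)/3 = 26/3.
E[W | box 3] = (12+4)/2 = 8.
By the law of total expectation,
E[W] = (1/3)·(29/3) + (1/3)·(26/3) + (1/3)·(8) = 79/9.

79/9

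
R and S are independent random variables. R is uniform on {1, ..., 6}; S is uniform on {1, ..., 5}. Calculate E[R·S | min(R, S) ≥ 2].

P(min(R, S) ≥ 2) = 2/3.
Summing RS·P(x,y) over outcomes with min(R, S) ≥ 2 gives 28/3.
E[R·S | min(R, S) ≥ 2] = (28/3) / (2/3) = 14.

14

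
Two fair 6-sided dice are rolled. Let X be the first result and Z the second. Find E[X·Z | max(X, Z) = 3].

Outcomes with max(X, Z) = 3: (1,3), (2,3), (3,1), (3,2), (3,3), each with probability 1/36.
E[X·Z | max(X, Z) = 3] = (3 + 6 + 3 + 6 + 9) / 5 = 27/5.

27/5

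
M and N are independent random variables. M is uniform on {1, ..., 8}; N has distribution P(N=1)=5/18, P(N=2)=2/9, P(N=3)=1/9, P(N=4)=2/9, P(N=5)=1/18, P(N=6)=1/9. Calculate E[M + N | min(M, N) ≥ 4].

75/7

P(min(M, N) ≥ 4) = 35/144.
Summing (M+N)·P(x,y) over outcomes with min(M, N) ≥ 4 gives 125/48.
E[M + N | min(M, N) ≥ 4] = (125/48) / (35/144) = 75/7.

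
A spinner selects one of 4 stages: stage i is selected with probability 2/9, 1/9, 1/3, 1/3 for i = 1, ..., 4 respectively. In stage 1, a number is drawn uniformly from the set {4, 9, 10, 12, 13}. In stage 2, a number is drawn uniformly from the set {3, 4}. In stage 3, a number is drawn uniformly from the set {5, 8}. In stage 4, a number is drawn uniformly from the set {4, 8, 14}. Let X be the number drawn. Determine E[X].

341/45

E[X | stage 1] = (4+9+10+12+13)/5 = 48/5.
E[X | stage 2] = (3+4)/2 = 7/2.
E[X | stage 3] = (5+8)/2 = 13/2.
E[X | stage 4] = (4+8+14)/3 = 26/3.
E[X] = (2/9)·(48/5) + (1/9)·(7/2) + (1/3)·(13/2) + (1/3)·(26/3) = 341/45.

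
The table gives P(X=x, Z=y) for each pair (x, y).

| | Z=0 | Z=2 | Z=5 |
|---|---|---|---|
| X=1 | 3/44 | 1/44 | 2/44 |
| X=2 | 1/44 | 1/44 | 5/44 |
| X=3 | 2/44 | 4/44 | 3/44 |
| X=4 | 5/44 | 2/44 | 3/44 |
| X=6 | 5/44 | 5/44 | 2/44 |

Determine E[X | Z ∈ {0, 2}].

P(Z ∈ {0, 2}) = 29/44.
Summing X·P(X=x,Z=y) over the conditioning event gives 57/22.
E[X | Z ∈ {0, 2}] = (57/22) / (29/44) = 114/29.

114/29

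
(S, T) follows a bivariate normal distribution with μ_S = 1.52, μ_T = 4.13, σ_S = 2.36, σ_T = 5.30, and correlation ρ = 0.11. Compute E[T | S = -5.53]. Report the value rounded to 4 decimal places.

2.3884

E[T | S=x] = μ_T + ρ(σ_T/σ_S)(x − μ_S) for jointly normal variables.
E[T | S=-5.53] = 4.13 + (0.11)·(5.30/2.36)·(-5.53 − (1.52)) = 4.13 + (0.24703)·(-7.05) = 2.3884.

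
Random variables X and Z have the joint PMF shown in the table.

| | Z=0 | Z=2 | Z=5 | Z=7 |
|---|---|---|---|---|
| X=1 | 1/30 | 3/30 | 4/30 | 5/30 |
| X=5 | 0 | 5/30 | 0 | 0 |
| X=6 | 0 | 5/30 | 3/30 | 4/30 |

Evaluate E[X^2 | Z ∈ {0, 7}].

P(Z ∈ {0, 7}) = 1/3.
Σ X^2·P over the event = 1·(1/30) + 1·(5/30) + 36·(4/30) = 5.
E[X^2 | Z ∈ {0, 7}] = (5) / (1/3) = 15.

15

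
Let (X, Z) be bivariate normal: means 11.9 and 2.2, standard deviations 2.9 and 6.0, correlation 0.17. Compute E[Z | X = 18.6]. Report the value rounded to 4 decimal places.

For a bivariate normal, E[Z | X=x] = μ_Z + ρ·(σ_Z/σ_X)·(x − μ_X).
E[Z | X=18.6] = 2.2 + (0.17)·(6.0/2.9)·(18.6 − (11.9)) = 2.2 + (0.351724)·(6.7) = 4.5566.

4.5566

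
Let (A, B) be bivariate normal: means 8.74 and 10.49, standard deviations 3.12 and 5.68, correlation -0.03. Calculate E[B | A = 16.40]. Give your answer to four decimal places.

For a bivariate normal, E[B | A=x] = μ_B + ρ·(σ_B/σ_A)·(x − μ_A).
E[B | A=16.40] = 10.49 + (-0.03)·(5.68/3.12)·(16.40 − (8.74)) = 10.49 + (-0.054615)·(7.66) = 10.0716.

10.0716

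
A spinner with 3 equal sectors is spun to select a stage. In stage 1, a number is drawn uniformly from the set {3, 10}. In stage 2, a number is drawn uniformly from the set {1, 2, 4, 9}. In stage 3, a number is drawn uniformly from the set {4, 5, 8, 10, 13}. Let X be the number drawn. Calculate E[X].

37/6

E[X | stage 1] = (3+10)/2 = 13/2.
E[X | stage 2] = (1+2+4+9)/4 = 4.
E[X | stage 3] = (4+5+8+10+13)/5 = 8.
By the law of total expectation,
E[X] = (1/3)·(13/2) + (1/3)·(4) + (1/3)·(8) = 37/6.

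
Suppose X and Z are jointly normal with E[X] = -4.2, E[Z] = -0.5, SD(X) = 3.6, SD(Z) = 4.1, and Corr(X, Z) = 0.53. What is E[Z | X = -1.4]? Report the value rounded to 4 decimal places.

The regression of Z on X has slope ρ·σ_Z/σ_X and passes through (μ_X, μ_Z).
E[Z | X=-1.4] = -0.5 + (0.53)·(4.1/3.6)·(-1.4 − (-4.2)) = -0.5 + (0.60361)·(2.8) = 1.1901.

1.1901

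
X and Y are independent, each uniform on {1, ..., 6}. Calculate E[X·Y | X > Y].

P(X > Y) = 5/12.
Summing XY·P(x,y) over outcomes with X > Y gives 175/36.
E[X·Y | X > Y] = (175/36) / (5/12) = 35/3.

35/3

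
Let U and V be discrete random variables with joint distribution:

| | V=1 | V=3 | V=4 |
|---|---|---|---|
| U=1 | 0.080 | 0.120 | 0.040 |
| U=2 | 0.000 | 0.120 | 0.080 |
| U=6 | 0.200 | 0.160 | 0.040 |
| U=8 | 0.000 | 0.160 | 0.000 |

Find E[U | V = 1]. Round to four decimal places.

4.5714

P(V = 1) = 0.280.
Σ U·P over the event = 1·(0.080) + 6·(0.200) = 1.280.
E[U | V = 1] = (1.280) / (0.280) = 4.5714.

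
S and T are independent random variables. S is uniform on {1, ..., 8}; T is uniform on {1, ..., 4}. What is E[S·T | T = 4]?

18

Outcomes with T = 4: (1,4), (2,4), (3,4), (4,4), (5,4), (6,4), (7,4), (8,4), each with probability 1/32.
E[S·T | T = 4] = (4 + 8 + 12 + 16 + 20 + 24 + 28 + 32) / 8 = 18.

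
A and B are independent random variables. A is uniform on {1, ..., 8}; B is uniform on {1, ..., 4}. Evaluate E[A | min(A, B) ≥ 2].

P(min(A, B) ≥ 2) = 21/32.
Summing A·P(x,y) over outcomes with min(A, B) ≥ 2 gives 105/32.
E[A | min(A, B) ≥ 2] = (105/32) / (21/32) = 5.

5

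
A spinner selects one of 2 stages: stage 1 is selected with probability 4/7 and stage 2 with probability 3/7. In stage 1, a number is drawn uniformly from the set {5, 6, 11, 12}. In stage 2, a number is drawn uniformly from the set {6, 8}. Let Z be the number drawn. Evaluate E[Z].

55/7

E[Z | stage 1] = (5+6+11+12)/4 = 17/2.
E[Z | stage 2] = (6+8)/2 = 7.
By the law of total expectation,
E[Z] = (4/7)·(17/2) + (3/7)·(7) = 55/7.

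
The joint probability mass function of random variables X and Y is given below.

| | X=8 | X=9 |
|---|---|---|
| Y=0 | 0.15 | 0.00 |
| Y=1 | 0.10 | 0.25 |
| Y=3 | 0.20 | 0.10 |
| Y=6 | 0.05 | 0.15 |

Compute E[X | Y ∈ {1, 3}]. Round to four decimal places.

P(Y ∈ {1, 3}) = 0.65.
Σ X·P over the event = 8·(0.10) + 8·(0.20) + 9·(0.25) + 9·(0.10) = 5.55.
E[X | Y ∈ {1, 3}] = (5.55) / (0.65) = 8.5385.

8.5385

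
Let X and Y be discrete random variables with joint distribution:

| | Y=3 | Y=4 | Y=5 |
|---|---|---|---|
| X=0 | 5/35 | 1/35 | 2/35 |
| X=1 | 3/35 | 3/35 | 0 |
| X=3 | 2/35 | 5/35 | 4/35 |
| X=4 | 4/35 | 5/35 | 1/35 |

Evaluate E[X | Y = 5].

16/7

P(Y = 5) = 1/5.
Σ X·P over the event = 0·(2/35) + 3·(4/35) + 4·(1/35) = 16/35.
E[X | Y = 5] = (16/35) / (1/5) = 16/7.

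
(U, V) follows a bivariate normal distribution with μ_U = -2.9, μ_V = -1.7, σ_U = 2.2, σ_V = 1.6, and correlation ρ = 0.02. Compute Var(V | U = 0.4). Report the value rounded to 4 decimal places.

2.5590

Var(V | U=x) = (1 − ρ²)·σ_V².
Var(V | U=0.4) = (1.6)²·(1 − (0.02)²) = 2.56·0.9996 = 2.5590.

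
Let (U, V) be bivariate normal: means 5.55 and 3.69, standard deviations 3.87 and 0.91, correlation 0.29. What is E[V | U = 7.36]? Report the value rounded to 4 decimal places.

For a bivariate normal, E[V | U=x] = μ_V + ρ·(σ_V/σ_U)·(x − μ_U).
E[V | U=7.36] = 3.69 + (0.29)·(0.91/3.87)·(7.36 − (5.55)) = 3.69 + (0.068191)·(1.81) = 3.8134.

3.8134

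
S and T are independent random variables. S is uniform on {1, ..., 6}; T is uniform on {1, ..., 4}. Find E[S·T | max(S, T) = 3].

27/5

P(max(S, T) = 3) = 5/24.
Summing ST·P(x,y) over outcomes with max(S, T) = 3 gives 9/8.
E[S·T | max(S, T) = 3] = (9/8) / (5/24) = 27/5.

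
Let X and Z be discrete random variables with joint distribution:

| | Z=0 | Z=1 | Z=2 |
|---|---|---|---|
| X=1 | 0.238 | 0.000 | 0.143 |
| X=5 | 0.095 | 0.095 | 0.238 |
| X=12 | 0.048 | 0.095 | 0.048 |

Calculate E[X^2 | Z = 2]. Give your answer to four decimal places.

30.3147

P(Z = 2) = 0.429.
Σ X^2·P over the event = 1·(0.143) + 25·(0.238) + 144·(0.048) = 13.005.
E[X^2 | Z = 2] = (13.005) / (0.429) = 30.3147.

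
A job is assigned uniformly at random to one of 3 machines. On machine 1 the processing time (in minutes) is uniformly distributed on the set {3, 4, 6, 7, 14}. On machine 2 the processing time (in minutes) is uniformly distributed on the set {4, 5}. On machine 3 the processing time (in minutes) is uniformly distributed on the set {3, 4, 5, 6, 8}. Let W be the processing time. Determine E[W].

11/2

E[W | machine 1] = (3+4+6+7+14)/5 = 34/5.
E[W | machine 2] = (4+5)/2 = 9/2.
E[W | machine 3] = (3+4+5+6+8)/5 = 26/5.
E[W] = (1/3)·(34/5) + (1/3)·(9/2) + (1/3)·(26/5) = 11/2.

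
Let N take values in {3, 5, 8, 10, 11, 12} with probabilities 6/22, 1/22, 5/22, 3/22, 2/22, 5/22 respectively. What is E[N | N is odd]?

5

P(N is odd) = 9/22.
Σ over the event: 3·3/11 + 5·1/22 + 11·1/11 = 45/22.
E[N | N is odd] = (45/22) / (9/22) = 5.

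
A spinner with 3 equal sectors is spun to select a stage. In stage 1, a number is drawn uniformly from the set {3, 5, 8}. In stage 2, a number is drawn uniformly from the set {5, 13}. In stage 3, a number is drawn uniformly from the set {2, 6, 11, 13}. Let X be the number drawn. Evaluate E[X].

67/9

E[X | stage 1] = (3+5+8)/3 = 16/3.
E[X | stage 2] = (5+13)/2 = 9.
E[X | stage 3] = (2+6+11+13)/4 = 8.
By the law of total expectation,
E[X] = (1/3)·(16/3) + (1/3)·(9) + (1/3)·(8) = 67/9.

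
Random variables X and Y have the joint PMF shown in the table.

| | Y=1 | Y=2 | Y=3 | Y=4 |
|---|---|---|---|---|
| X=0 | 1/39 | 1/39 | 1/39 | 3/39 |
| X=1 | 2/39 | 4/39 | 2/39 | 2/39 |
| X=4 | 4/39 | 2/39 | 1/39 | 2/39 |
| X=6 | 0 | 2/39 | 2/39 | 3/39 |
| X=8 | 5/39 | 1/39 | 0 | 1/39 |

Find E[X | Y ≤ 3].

27/7

P(Y ≤ 3) = 28/39.
Summing X·P(X=x,Y=y) over the conditioning event gives 36/13.
E[X | Y ≤ 3] = (36/13) / (28/39) = 27/7.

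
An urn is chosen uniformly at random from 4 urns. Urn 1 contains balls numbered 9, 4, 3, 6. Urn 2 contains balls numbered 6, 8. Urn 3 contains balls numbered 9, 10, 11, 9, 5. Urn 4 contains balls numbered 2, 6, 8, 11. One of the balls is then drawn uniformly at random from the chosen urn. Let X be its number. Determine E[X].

561/80

E[X | urn 1] = (9+4+3+6)/4 = 11/2.
E[X | urn 2] = (6+8)/2 = 7.
E[X | urn 3] = (9+10+11+9+5)/5 = 44/5.
E[X | urn 4] = (2+6+8+11)/4 = 27/4.
By the law of total expectation,
E[X] = (1/4)·(11/2) + (1/4)·(7) + (1/4)·(44/5) + (1/4)·(27/4) = 561/80.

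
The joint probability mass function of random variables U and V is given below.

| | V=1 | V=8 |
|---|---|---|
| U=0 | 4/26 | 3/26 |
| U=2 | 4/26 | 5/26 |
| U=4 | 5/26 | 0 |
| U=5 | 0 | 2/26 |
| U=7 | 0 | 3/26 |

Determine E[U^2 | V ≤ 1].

96/13

P(V ≤ 1) = 1/2.
Σ U^2·P over the event = 0·(4/26) + 4·(4/26) + 16·(5/26) = 48/13.
E[U^2 | V ≤ 1] = (48/13) / (1/2) = 96/13.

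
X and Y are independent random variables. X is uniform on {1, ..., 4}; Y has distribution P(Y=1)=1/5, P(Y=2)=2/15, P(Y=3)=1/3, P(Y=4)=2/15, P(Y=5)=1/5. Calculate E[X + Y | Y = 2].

9/2

P(Y = 2) = 2/15.
Summing (X+Y)·P(x,y) over outcomes with Y = 2 gives 3/5.
E[X + Y | Y = 2] = (3/5) / (2/15) = 9/2.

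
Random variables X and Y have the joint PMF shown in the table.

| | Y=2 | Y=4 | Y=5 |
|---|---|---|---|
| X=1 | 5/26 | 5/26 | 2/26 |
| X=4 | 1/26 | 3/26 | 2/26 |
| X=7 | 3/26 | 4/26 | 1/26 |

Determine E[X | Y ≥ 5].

17/5

P(Y ≥ 5) = 5/26.
Summing X·P(X=x,Y=y) over the conditioning event gives 17/26.
E[X | Y ≥ 5] = (17/26) / (5/26) = 17/5.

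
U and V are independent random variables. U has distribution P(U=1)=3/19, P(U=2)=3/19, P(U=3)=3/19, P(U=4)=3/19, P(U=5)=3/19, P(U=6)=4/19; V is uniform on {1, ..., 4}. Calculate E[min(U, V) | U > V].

P(U > V) = 23/38.
Summing min(U,V)·P(x,y) over outcomes with U > V gives 25/19.
E[min(U, V) | U > V] = (25/19) / (23/38) = 50/23.

50/23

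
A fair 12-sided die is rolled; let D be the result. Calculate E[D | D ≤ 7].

4

Given D ≤ 7, D is equally likely to be any of {1, 2, 3, 4, 5, 6, 7}.
E[D | D ≤ 7] = (1 + 2 + 3 + 4 + 5 + 6 + 7) / 7 = 4.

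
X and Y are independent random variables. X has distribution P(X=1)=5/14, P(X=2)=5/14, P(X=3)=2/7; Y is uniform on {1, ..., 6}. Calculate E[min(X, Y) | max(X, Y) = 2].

P(max(X, Y) = 2) = 5/28.
Summing min(X,Y)·P(x,y) over outcomes with max(X, Y) = 2 gives 5/21.
E[min(X, Y) | max(X, Y) = 2] = (5/21) / (5/28) = 4/3.

4/3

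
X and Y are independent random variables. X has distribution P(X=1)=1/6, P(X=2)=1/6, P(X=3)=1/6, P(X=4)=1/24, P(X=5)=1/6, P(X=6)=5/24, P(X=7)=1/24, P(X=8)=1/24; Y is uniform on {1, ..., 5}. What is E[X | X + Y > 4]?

425/96

P(X + Y > 4) = 4/5.
Summing X·P(x,y) over outcomes with X + Y > 4 gives 85/24.
E[X | X + Y > 4] = (85/24) / (4/5) = 425/96.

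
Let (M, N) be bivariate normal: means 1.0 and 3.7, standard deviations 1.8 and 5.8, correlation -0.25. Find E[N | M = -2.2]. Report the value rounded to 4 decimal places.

The regression of N on M has slope ρ·σ_N/σ_M and passes through (μ_M, μ_N).
E[N | M=-2.2] = 3.7 + (-0.25)·(5.8/1.8)·(-2.2 − (1.0)) = 3.7 + (-0.80556)·(-3.2) = 6.2778.

6.2778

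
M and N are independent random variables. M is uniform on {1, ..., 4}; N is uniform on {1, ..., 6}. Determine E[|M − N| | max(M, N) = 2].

2/3

Outcomes with max(M, N) = 2: (1,2), (2,1), (2,2), each with probability 1/24.
E[|M − N| | max(M, N) = 2] = (1 + 1 + 0) / 3 = 2/3.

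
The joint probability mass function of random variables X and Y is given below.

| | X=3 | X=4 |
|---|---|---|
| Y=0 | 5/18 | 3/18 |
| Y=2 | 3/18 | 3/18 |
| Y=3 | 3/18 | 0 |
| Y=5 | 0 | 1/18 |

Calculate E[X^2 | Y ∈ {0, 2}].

P(Y ∈ {0, 2}) = 7/9.
Σ X^2·P over the event = 9·(5/18) + 9·(3/18) + 16·(3/18) + 16·(3/18) = 28/3.
E[X^2 | Y ∈ {0, 2}] = (28/3) / (7/9) = 12.

12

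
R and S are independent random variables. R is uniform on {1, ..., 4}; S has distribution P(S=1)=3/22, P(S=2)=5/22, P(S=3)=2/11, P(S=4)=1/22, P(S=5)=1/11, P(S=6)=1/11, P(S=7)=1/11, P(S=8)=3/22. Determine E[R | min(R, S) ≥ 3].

7/2

P(min(R, S) ≥ 3) = 7/22.
Summing R·P(x,y) over outcomes with min(R, S) ≥ 3 gives 49/44.
E[R | min(R, S) ≥ 3] = (49/44) / (7/22) = 7/2.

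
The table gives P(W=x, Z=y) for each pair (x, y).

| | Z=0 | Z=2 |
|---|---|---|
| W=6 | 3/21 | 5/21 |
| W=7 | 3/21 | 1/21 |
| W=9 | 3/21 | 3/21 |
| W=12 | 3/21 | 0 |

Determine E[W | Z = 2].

64/9

P(Z = 2) = 3/7.
Σ W·P over the event = 6·(5/21) + 7·(1/21) + 9·(3/21) = 64/21.
E[W | Z = 2] = (64/21) / (3/7) = 64/9.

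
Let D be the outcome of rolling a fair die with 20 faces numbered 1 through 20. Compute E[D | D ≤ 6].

7/2

Given D ≤ 6, D is equally likely to be any of {1, 2, 3, 4, 5, 6}.
E[D | D ≤ 6] = (1 + 2 + 3 + 4 + 5 + 6) / 6 = 7/2.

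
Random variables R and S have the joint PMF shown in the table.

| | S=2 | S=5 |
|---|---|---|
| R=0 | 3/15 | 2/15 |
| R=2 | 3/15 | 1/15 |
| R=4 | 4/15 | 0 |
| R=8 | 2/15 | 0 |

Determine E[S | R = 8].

2

P(R = 8) = 2/15.
Σ S·P over the event = 2·(2/15) = 4/15.
E[S | R = 8] = (4/15) / (2/15) = 2.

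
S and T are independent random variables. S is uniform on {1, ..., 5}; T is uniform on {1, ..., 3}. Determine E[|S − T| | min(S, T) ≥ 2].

Outcomes with min(S, T) ≥ 2: (2,2), (2,3), (3,2), (3,3), (4,2), (4,3), (5,2), (5,3), each with probability 1/15.
E[|S − T| | min(S, T) ≥ 2] = (0 + 1 + 1 + 0 + 2 + 1 + 3 + 2) / 8 = 5/4.

5/4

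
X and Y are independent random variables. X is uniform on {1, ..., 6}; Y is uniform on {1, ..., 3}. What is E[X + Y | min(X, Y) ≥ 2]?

Outcomes with min(X, Y) ≥ 2: (2,2), (2,3), (3,2), (3,3), (4,2), (4,3), (5,2), (5,3), (6,2), (6,3), each with probability 1/18.
E[X + Y | min(X, Y) ≥ 2] = (4 + 5 + 5 + 6 + 6 + 7 + 7 + 8 + 8 + 9) / 10 = 13/2.

13/2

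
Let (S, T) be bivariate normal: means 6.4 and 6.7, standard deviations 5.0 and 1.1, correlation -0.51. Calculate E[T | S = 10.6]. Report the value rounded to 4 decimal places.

6.2288

For a bivariate normal, E[T | S=x] = μ_T + ρ·(σ_T/σ_S)·(x − μ_S).
E[T | S=10.6] = 6.7 + (-0.51)·(1.1/5.0)·(10.6 − (6.4)) = 6.7 + (-0.1122)·(4.2) = 6.2288.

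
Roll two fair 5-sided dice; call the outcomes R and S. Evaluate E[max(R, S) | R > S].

4

P(R > S) = 2/5.
Summing max(R,S)·P(x,y) over outcomes with R > S gives 8/5.
E[max(R, S) | R > S] = (8/5) / (2/5) = 4.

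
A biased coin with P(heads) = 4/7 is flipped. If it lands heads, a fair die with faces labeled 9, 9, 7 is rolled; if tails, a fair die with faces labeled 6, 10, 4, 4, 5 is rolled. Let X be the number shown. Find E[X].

E[X | heads] = (9+9+7)/3 = 25/3.
E[X | tails] = (6+10+4+4+5)/5 = 29/5.
By the law of total expectation,
E[X] = (4/7)·(25/3) + (3/7)·(29/5) = 761/105.

761/105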